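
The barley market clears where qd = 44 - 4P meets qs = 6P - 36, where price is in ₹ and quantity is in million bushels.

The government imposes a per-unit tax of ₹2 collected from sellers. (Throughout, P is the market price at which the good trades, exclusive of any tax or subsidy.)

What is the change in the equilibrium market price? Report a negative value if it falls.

Initially, 44 - 4P = 6P - 36, so 80 = 10P and P = 8, q = 12.
Since sellers keep the price net of the tax, the effective supply curve becomes qs = 6P - 48.
New equilibrium: 44 - 4P = 6P - 48 ⇒ 92 = 10P ⇒ P = 9.2, q = 7.2.
ΔP = 9.2 − 8 = +1.2.

+1.2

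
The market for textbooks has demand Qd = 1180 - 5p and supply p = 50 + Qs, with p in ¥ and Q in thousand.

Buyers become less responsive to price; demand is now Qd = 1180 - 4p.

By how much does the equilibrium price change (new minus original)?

Before the shock: 1180 - 5p = p - 50 ⇒ 1230 = 6p ⇒ p = 205, Q = 155.
The shock moves the curves to Qd = 1180 - 4p and Qs = p - 50.
Clearing the new market: 1180 - 4p = p - 50, so p = 246 and Q = 196.
Δp = 246 − 205 = +41.

+41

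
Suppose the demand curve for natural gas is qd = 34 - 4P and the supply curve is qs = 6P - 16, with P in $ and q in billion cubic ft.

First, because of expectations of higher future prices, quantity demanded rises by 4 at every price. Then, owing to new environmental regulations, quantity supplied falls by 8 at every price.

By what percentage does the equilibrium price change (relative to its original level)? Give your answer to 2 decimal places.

Initially, 34 - 4P = 6P - 16, so 50 = 10P and P = 5, q = 14.
With the change applied: demand qd = 38 - 4P, supply qs = 6P - 24.
Setting them equal: 38 - 4P = 6P - 24 → 62 = 10P, so P = 6.2 and q = 13.2.
%ΔP = (6.2 − 5) / 5 × 100 = +24.00%.

+24.00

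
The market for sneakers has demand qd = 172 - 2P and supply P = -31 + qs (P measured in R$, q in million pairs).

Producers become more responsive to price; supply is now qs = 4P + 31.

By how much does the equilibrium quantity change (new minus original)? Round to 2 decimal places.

Solve the original market: 172 - 2P = P + 31, hence P = 47 and q = 78.
The new curves are qd = 172 - 2P (demand) and qs = 4P + 31 (supply).
Clearing the new market: 172 - 2P = 4P + 31, so P = 23.5 and q = 125.
Δq = 125 − 78 = +47.00.

+47.00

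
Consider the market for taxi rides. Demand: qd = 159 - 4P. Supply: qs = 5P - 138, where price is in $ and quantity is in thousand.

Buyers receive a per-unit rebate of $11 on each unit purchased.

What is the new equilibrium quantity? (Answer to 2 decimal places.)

Before the shock: 159 - 4P = 5P - 138 ⇒ 297 = 9P ⇒ P = 33, q = 27.
Since buyers' out-of-pocket price is the market price minus the rebate, the effective demand curve becomes qd = 203 - 4P.
Clearing the new market: 203 - 4P = 5P - 138, so P = 341/9 ≈ 37.8889 and q = 463/9 ≈ 51.4444.

51.44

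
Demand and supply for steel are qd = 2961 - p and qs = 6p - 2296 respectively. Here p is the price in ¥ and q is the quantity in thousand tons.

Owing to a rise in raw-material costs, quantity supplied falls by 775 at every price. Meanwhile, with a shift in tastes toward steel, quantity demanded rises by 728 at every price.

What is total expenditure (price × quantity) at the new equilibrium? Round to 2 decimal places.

Initially, 2961 - p = 6p - 2296, so 5257 = 7p and p = 751, q = 2210.
After the shift, demand is qd = 3689 - p and supply is qs = 6p - 3071.
Equate the new curves: 3689 - p = 6p - 3071, giving 6760 = 7p, p = 6760/7 ≈ 965.7143, q = 19063/7 ≈ 2723.2857.
New expenditure = 965.7143 × 2723.2857 = 2629915.92.

2629915.92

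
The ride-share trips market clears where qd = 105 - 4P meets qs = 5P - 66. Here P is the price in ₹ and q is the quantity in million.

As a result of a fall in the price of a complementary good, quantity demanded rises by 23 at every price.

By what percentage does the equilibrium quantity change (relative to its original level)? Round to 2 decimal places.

+44.06

Original equilibrium: 105 - 4P = 5P - 66 gives 171 = 9P, so P = 19 and q = 29.
The shock moves the curves to qd = 128 - 4P and qs = 5P - 66.
New equilibrium: 128 - 4P = 5P - 66 ⇒ 194 = 9P ⇒ P = 194/9 ≈ 21.5556, q = 376/9 ≈ 41.7778.
%Δq = (41.7778 − 29) / 29 × 100 = +44.06%.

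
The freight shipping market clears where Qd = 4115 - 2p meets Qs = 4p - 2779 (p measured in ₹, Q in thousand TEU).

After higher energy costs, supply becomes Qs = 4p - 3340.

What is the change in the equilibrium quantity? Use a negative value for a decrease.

-187

Solve the original market: 4115 - 2p = 4p - 2779, hence p = 1149 and Q = 1817.
The new curves are Qd = 4115 - 2p (demand) and Qs = 4p - 3340 (supply).
Clearing the new market: 4115 - 2p = 4p - 3340, so p = 1242.5 and Q = 1630.
ΔQ = 1630 − 1817 = -187.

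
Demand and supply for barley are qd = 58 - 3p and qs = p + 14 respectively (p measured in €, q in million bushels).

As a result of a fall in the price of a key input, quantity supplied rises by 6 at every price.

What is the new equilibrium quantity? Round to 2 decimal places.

29.50

Before the shock: 58 - 3p = p + 14 ⇒ 44 = 4p ⇒ p = 11, q = 25.
With the change applied: demand qd = 58 - 3p, supply qs = p + 20.
New equilibrium: 58 - 3p = p + 20 ⇒ 38 = 4p ⇒ p = 9.5, q = 29.5.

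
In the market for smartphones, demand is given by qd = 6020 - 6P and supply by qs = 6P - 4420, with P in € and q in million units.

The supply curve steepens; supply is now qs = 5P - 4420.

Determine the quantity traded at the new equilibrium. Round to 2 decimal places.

Initially, 6020 - 6P = 6P - 4420, so 10440 = 12P and P = 870, q = 800.
After the shift, demand is qd = 6020 - 6P and supply is qs = 5P - 4420.
Equate the new curves: 6020 - 6P = 5P - 4420, giving 10440 = 11P, P = 10440/11 ≈ 949.0909, q = 3580/11 ≈ 325.4545.

325.45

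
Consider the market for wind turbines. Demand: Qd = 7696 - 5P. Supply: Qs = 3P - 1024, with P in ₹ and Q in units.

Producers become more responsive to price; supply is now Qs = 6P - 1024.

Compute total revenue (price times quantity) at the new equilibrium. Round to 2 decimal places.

2958746.45

Initially, 7696 - 5P = 3P - 1024, so 8720 = 8P and P = 1090, Q = 2246.
The shock moves the curves to Qd = 7696 - 5P and Qs = 6P - 1024.
Setting them equal: 7696 - 5P = 6P - 1024 → 8720 = 11P, so P = 8720/11 ≈ 792.7273 and Q = 41056/11 ≈ 3732.3636.
New expenditure = 792.7273 × 3732.3636 = 2958746.45.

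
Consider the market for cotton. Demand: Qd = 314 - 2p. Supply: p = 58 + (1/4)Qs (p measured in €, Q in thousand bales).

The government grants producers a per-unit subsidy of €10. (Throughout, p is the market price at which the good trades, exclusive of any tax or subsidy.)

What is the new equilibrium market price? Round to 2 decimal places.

Solve the original market: 314 - 2p = 4p - 232, hence p = 91 and Q = 132.
Since sellers receive the price plus the subsidy, the effective supply curve becomes Qs = 4p - 192.
New equilibrium: 314 - 2p = 4p - 192 ⇒ 506 = 6p ⇒ p = 253/3 ≈ 84.3333, Q = 436/3 ≈ 145.3333.

84.33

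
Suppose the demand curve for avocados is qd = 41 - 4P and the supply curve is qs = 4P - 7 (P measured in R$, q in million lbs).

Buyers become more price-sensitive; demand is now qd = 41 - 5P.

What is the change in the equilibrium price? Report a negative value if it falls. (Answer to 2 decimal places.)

Solve the original market: 41 - 4P = 4P - 7, hence P = 6 and q = 17.
The new curves are qd = 41 - 5P (demand) and qs = 4P - 7 (supply).
New equilibrium: 41 - 5P = 4P - 7 ⇒ 48 = 9P ⇒ P = 16/3 ≈ 5.3333, q = 43/3 ≈ 14.3333.
ΔP = 5.3333 − 6 = -0.67.

-0.67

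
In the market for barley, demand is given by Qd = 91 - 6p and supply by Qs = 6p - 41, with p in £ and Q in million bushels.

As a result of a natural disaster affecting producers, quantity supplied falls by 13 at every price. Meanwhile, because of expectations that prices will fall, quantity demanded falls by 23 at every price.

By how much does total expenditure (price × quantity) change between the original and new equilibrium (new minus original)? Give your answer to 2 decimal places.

Solve the original market: 91 - 6p = 6p - 41, hence p = 11 and Q = 25.
After the shift, demand is Qd = 68 - 6p and supply is Qs = 6p - 54.
New equilibrium: 68 - 6p = 6p - 54 ⇒ 122 = 12p ⇒ p = 61/6 ≈ 10.1667, Q = 7.
Expenditure moves from 11×25 = 275 to 10.1667×7 = 71.1667; change = -203.83.

-203.83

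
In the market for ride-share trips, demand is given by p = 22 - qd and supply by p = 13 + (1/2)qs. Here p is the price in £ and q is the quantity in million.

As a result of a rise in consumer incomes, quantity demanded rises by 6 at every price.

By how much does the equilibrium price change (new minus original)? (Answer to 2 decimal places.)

Before the shock: 22 - p = 2p - 26 ⇒ 48 = 3p ⇒ p = 16, q = 6.
The new curves are qd = 28 - p (demand) and qs = 2p - 26 (supply).
New equilibrium: 28 - p = 2p - 26 ⇒ 54 = 3p ⇒ p = 18, q = 10.
Δp = 18 − 16 = +2.00.

+2.00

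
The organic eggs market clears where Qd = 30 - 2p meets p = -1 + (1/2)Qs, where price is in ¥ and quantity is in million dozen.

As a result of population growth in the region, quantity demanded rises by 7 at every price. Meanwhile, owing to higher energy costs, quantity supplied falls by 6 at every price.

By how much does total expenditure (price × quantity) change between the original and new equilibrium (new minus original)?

+57.125

Solve the original market: 30 - 2p = 2p + 2, hence p = 7 and Q = 16.
After the shift, demand is Qd = 37 - 2p and supply is Qs = 2p - 4.
Equate the new curves: 37 - 2p = 2p - 4, giving 41 = 4p, p = 10.25, Q = 16.5.
Expenditure moves from 7×16 = 112 to 10.25×16.5 = 169.125; change = +57.125.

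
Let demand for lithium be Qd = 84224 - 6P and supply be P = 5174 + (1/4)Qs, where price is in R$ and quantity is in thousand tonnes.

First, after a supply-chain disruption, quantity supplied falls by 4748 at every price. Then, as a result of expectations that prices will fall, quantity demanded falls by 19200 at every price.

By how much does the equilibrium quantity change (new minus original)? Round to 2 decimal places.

-10528.80

Original equilibrium: 84224 - 6P = 4P - 20696 gives 104920 = 10P, so P = 10492 and Q = 21272.
The new curves are Qd = 65024 - 6P (demand) and Qs = 4P - 25444 (supply).
Equate the new curves: 65024 - 6P = 4P - 25444, giving 90468 = 10P, P = 9046.8, Q = 10743.2.
ΔQ = 10743.2 − 21272 = -10528.80.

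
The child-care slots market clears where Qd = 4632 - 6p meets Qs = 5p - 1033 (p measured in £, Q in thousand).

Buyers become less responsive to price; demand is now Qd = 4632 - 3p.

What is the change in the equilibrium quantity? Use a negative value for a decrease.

Original equilibrium: 4632 - 6p = 5p - 1033 gives 5665 = 11p, so p = 515 and Q = 1542.
The new curves are Qd = 4632 - 3p (demand) and Qs = 5p - 1033 (supply).
New equilibrium: 4632 - 3p = 5p - 1033 ⇒ 5665 = 8p ⇒ p = 708.125, Q = 2507.625.
ΔQ = 2507.625 − 1542 = +965.625.

+965.625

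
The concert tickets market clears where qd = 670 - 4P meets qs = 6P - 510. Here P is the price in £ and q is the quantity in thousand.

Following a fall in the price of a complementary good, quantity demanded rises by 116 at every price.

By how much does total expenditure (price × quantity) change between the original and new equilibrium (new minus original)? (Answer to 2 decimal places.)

Original equilibrium: 670 - 4P = 6P - 510 gives 1180 = 10P, so P = 118 and q = 198.
After the shift, demand is qd = 786 - 4P and supply is qs = 6P - 510.
Setting them equal: 786 - 4P = 6P - 510 → 1296 = 10P, so P = 129.6 and q = 267.6.
Expenditure moves from 118×198 = 23364 to 129.6×267.6 = 34680.96; change = +11316.96.

+11316.96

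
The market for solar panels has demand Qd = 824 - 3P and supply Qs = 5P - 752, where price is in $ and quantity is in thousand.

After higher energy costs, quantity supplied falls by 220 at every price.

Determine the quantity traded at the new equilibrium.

Solve the original market: 824 - 3P = 5P - 752, hence P = 197 and Q = 233.
After the shift, demand is Qd = 824 - 3P and supply is Qs = 5P - 972.
Equate the new curves: 824 - 3P = 5P - 972, giving 1796 = 8P, P = 224.5, Q = 150.5.

150.5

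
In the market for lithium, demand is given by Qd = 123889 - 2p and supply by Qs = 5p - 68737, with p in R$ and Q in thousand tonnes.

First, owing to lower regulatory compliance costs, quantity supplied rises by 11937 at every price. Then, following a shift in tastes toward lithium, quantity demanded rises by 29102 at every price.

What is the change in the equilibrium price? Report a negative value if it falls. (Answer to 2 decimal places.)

+2452.14

Before the shock: 123889 - 2p = 5p - 68737 ⇒ 192626 = 7p ⇒ p = 27518, Q = 68853.
With the change applied: demand Qd = 152991 - 2p, supply Qs = 5p - 56800.
Clearing the new market: 152991 - 2p = 5p - 56800, so p = 209791/7 ≈ 29970.1429 and Q = 651355/7 ≈ 93050.7143.
Δp = 29970.1429 − 27518 = +2452.14.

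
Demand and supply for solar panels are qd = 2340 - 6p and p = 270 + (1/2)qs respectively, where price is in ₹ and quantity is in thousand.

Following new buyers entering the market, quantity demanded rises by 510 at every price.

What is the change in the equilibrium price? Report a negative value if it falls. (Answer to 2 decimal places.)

Original equilibrium: 2340 - 6p = 2p - 540 gives 2880 = 8p, so p = 360 and q = 180.
The shock moves the curves to qd = 2850 - 6p and qs = 2p - 540.
Setting them equal: 2850 - 6p = 2p - 540 → 3390 = 8p, so p = 423.75 and q = 307.5.
Δp = 423.75 − 360 = +63.75.

+63.75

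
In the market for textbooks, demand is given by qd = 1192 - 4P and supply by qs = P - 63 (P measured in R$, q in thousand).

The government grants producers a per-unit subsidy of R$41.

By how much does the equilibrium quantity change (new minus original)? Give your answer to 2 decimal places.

+32.80

Before the shock: 1192 - 4P = P - 63 ⇒ 1255 = 5P ⇒ P = 251, q = 188.
Since sellers receive the price plus the subsidy, the effective supply curve becomes qs = P - 22.
Setting them equal: 1192 - 4P = P - 22 → 1214 = 5P, so P = 242.8 and q = 220.8.
Δq = 220.8 − 188 = +32.80.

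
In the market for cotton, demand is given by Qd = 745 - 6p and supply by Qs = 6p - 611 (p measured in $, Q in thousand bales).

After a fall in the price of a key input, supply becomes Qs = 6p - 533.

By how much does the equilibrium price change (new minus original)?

Before the shock: 745 - 6p = 6p - 611 ⇒ 1356 = 12p ⇒ p = 113, Q = 67.
With the change applied: demand Qd = 745 - 6p, supply Qs = 6p - 533.
New equilibrium: 745 - 6p = 6p - 533 ⇒ 1278 = 12p ⇒ p = 106.5, Q = 106.
Δp = 106.5 − 113 = -6.5.

-6.5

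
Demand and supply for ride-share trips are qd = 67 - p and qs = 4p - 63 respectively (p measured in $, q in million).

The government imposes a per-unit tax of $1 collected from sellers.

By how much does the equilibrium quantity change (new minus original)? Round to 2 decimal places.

-0.80

Before the shock: 67 - p = 4p - 63 ⇒ 130 = 5p ⇒ p = 26, q = 41.
Since sellers keep the price net of the tax, the effective supply curve becomes qs = 4p - 67.
Equate the new curves: 67 - p = 4p - 67, giving 134 = 5p, p = 26.8, q = 40.2.
Δq = 40.2 − 41 = -0.80.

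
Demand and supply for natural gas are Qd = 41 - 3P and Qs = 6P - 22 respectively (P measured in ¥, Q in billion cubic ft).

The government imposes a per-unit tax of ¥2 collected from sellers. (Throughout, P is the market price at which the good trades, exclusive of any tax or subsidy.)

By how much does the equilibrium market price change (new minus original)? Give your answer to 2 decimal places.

+1.33

Original equilibrium: 41 - 3P = 6P - 22 gives 63 = 9P, so P = 7 and Q = 20.
Since sellers keep the price net of the tax, the effective supply curve becomes Qs = 6P - 34.
New equilibrium: 41 - 3P = 6P - 34 ⇒ 75 = 9P ⇒ P = 25/3 ≈ 8.3333, Q = 16.
ΔP = 8.3333 − 7 = +1.33.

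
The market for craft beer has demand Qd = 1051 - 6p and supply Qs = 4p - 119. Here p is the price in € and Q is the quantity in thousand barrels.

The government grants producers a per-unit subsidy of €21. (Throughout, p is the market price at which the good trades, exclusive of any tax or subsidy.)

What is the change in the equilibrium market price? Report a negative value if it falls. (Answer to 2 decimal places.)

Initially, 1051 - 6p = 4p - 119, so 1170 = 10p and p = 117, Q = 349.
Since sellers receive the price plus the subsidy, the effective supply curve becomes Qs = 4p - 35.
Clearing the new market: 1051 - 6p = 4p - 35, so p = 108.6 and Q = 399.4.
Δp = 108.6 − 117 = -8.40.

-8.40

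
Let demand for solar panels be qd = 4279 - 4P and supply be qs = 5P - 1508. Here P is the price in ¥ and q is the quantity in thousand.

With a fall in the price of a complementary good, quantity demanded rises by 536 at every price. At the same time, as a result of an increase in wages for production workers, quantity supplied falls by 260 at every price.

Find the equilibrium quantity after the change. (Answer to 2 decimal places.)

Initially, 4279 - 4P = 5P - 1508, so 5787 = 9P and P = 643, q = 1707.
With the change applied: demand qd = 4815 - 4P, supply qs = 5P - 1768.
Equate the new curves: 4815 - 4P = 5P - 1768, giving 6583 = 9P, P = 6583/9 ≈ 731.4444, q = 17003/9 ≈ 1889.2222.

1889.22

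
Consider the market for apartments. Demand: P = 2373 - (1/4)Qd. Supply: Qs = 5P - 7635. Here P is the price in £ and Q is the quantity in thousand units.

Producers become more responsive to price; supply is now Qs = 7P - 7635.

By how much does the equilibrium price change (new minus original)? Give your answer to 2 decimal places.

-346.00

Solve the original market: 9492 - 4P = 5P - 7635, hence P = 1903 and Q = 1880.
After the shift, demand is Qd = 9492 - 4P and supply is Qs = 7P - 7635.
New equilibrium: 9492 - 4P = 7P - 7635 ⇒ 17127 = 11P ⇒ P = 1557, Q = 3264.
ΔP = 1557 − 1903 = -346.00.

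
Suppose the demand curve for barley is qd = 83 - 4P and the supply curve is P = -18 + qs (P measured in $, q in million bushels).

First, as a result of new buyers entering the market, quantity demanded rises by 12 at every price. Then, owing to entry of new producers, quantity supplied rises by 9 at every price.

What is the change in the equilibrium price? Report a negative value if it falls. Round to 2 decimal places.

+0.60

Solve the original market: 83 - 4P = P + 18, hence P = 13 and q = 31.
The new curves are qd = 95 - 4P (demand) and qs = P + 27 (supply).
Clearing the new market: 95 - 4P = P + 27, so P = 13.6 and q = 40.6.
ΔP = 13.6 − 13 = +0.60.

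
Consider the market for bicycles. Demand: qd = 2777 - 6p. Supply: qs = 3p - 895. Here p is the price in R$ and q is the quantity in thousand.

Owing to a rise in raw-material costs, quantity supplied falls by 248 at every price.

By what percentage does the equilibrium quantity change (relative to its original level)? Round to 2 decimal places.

Solve the original market: 2777 - 6p = 3p - 895, hence p = 408 and q = 329.
With the change applied: demand qd = 2777 - 6p, supply qs = 3p - 1143.
Equate the new curves: 2777 - 6p = 3p - 1143, giving 3920 = 9p, p = 3920/9 ≈ 435.5556, q = 491/3 ≈ 163.6667.
%Δq = (163.6667 − 329) / 329 × 100 = -50.25%.

-50.25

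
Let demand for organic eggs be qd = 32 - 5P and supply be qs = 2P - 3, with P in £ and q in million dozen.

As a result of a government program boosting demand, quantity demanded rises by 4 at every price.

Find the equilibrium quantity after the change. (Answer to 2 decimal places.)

8.14

Solve the original market: 32 - 5P = 2P - 3, hence P = 5 and q = 7.
The new curves are qd = 36 - 5P (demand) and qs = 2P - 3 (supply).
Clearing the new market: 36 - 5P = 2P - 3, so P = 39/7 ≈ 5.5714 and q = 57/7 ≈ 8.1429.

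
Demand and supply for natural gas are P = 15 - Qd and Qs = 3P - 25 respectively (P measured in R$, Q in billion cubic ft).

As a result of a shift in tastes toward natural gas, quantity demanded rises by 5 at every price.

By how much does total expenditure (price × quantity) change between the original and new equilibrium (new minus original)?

+48.4375

Initially, 15 - P = 3P - 25, so 40 = 4P and P = 10, Q = 5.
The new curves are Qd = 20 - P (demand) and Qs = 3P - 25 (supply).
Setting them equal: 20 - P = 3P - 25 → 45 = 4P, so P = 11.25 and Q = 8.75.
Expenditure moves from 10×5 = 50 to 11.25×8.75 = 98.4375; change = +48.4375.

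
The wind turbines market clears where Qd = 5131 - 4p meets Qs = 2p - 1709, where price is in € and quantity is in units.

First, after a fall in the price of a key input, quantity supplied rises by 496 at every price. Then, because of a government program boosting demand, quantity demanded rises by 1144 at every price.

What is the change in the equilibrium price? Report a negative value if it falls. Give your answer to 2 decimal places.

+108.00

Solve the original market: 5131 - 4p = 2p - 1709, hence p = 1140 and Q = 571.
After the shift, demand is Qd = 6275 - 4p and supply is Qs = 2p - 1213.
Equate the new curves: 6275 - 4p = 2p - 1213, giving 7488 = 6p, p = 1248, Q = 1283.
Δp = 1248 − 1140 = +108.00.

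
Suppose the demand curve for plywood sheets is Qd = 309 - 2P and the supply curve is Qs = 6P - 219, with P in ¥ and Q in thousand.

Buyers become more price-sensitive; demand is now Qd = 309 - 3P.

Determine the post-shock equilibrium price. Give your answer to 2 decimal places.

Solve the original market: 309 - 2P = 6P - 219, hence P = 66 and Q = 177.
The shock moves the curves to Qd = 309 - 3P and Qs = 6P - 219.
Equate the new curves: 309 - 3P = 6P - 219, giving 528 = 9P, P = 176/3 ≈ 58.6667, Q = 133.

58.67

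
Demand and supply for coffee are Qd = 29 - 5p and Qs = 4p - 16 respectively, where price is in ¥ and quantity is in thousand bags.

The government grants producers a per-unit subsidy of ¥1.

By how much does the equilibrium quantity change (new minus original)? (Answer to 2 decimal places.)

Solve the original market: 29 - 5p = 4p - 16, hence p = 5 and Q = 4.
Since sellers receive the price plus the subsidy, the effective supply curve becomes Qs = 4p - 12.
Clearing the new market: 29 - 5p = 4p - 12, so p = 41/9 ≈ 4.5556 and Q = 56/9 ≈ 6.2222.
ΔQ = 6.2222 − 4 = +2.22.

+2.22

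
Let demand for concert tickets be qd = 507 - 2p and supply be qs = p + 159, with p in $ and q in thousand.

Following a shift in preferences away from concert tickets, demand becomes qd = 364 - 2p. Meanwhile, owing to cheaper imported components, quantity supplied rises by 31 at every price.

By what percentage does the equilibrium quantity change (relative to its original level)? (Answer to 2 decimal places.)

Initially, 507 - 2p = p + 159, so 348 = 3p and p = 116, q = 275.
With the change applied: demand qd = 364 - 2p, supply qs = p + 190.
Setting them equal: 364 - 2p = p + 190 → 174 = 3p, so p = 58 and q = 248.
%Δq = (248 − 275) / 275 × 100 = -9.82%.

-9.82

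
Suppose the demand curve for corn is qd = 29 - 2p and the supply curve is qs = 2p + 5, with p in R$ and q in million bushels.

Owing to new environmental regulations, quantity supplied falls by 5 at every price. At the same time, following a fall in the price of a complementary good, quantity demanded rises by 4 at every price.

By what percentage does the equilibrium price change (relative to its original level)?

+37.5

Before the shock: 29 - 2p = 2p + 5 ⇒ 24 = 4p ⇒ p = 6, q = 17.
The new curves are qd = 33 - 2p (demand) and qs = 2p (supply).
Equate the new curves: 33 - 2p = 2p, giving 33 = 4p, p = 8.25, q = 16.5.
%Δp = (8.25 − 6) / 6 × 100 = +37.5%.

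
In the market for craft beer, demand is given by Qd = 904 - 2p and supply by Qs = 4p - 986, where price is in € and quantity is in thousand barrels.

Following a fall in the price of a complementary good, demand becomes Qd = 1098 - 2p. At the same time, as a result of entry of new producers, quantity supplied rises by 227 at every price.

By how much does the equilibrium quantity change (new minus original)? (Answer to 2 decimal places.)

+205.00

Solve the original market: 904 - 2p = 4p - 986, hence p = 315 and Q = 274.
The shock moves the curves to Qd = 1098 - 2p and Qs = 4p - 759.
New equilibrium: 1098 - 2p = 4p - 759 ⇒ 1857 = 6p ⇒ p = 309.5, Q = 479.
ΔQ = 479 − 274 = +205.00.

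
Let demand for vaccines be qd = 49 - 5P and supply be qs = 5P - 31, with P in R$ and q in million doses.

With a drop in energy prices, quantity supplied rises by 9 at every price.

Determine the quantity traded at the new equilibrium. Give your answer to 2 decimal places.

13.50

Before the shock: 49 - 5P = 5P - 31 ⇒ 80 = 10P ⇒ P = 8, q = 9.
The new curves are qd = 49 - 5P (demand) and qs = 5P - 22 (supply).
Equate the new curves: 49 - 5P = 5P - 22, giving 71 = 10P, P = 7.1, q = 13.5.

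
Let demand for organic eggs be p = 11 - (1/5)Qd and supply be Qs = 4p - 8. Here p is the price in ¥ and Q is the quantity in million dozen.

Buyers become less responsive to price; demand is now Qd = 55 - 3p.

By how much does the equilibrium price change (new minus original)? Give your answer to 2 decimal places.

Original equilibrium: 55 - 5p = 4p - 8 gives 63 = 9p, so p = 7 and Q = 20.
The new curves are Qd = 55 - 3p (demand) and Qs = 4p - 8 (supply).
Equate the new curves: 55 - 3p = 4p - 8, giving 63 = 7p, p = 9, Q = 28.
Δp = 9 − 7 = +2.00.

+2.00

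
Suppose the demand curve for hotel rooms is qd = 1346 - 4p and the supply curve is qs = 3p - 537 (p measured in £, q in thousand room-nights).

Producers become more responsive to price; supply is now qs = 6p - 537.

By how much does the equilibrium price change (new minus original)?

Original equilibrium: 1346 - 4p = 3p - 537 gives 1883 = 7p, so p = 269 and q = 270.
After the shift, demand is qd = 1346 - 4p and supply is qs = 6p - 537.
Clearing the new market: 1346 - 4p = 6p - 537, so p = 188.3 and q = 592.8.
Δp = 188.3 − 269 = -80.7.

-80.7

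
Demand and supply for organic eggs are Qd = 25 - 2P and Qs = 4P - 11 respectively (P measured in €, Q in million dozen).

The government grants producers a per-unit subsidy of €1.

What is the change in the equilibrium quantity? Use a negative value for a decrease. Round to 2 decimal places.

Solve the original market: 25 - 2P = 4P - 11, hence P = 6 and Q = 13.
Since sellers receive the price plus the subsidy, the effective supply curve becomes Qs = 4P - 7.
Clearing the new market: 25 - 2P = 4P - 7, so P = 16/3 ≈ 5.3333 and Q = 43/3 ≈ 14.3333.
ΔQ = 14.3333 − 13 = +1.33.

+1.33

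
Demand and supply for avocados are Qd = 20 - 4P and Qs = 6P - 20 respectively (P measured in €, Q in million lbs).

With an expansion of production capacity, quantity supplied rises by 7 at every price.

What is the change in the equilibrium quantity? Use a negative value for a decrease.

Solve the original market: 20 - 4P = 6P - 20, hence P = 4 and Q = 4.
With the change applied: demand Qd = 20 - 4P, supply Qs = 6P - 13.
Setting them equal: 20 - 4P = 6P - 13 → 33 = 10P, so P = 3.3 and Q = 6.8.
ΔQ = 6.8 − 4 = +2.8.

+2.8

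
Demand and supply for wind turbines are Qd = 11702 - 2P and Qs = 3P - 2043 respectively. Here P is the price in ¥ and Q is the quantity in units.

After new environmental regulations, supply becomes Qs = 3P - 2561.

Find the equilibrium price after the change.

2852.6

Initially, 11702 - 2P = 3P - 2043, so 13745 = 5P and P = 2749, Q = 6204.
With the change applied: demand Qd = 11702 - 2P, supply Qs = 3P - 2561.
Clearing the new market: 11702 - 2P = 3P - 2561, so P = 2852.6 and Q = 5996.8.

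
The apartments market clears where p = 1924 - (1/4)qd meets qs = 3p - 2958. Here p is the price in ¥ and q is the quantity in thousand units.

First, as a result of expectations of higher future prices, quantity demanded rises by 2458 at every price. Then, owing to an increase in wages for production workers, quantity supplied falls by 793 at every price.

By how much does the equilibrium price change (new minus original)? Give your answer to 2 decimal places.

+464.43

Before the shock: 7696 - 4p = 3p - 2958 ⇒ 10654 = 7p ⇒ p = 1522, q = 1608.
The new curves are qd = 10154 - 4p (demand) and qs = 3p - 3751 (supply).
New equilibrium: 10154 - 4p = 3p - 3751 ⇒ 13905 = 7p ⇒ p = 13905/7 ≈ 1986.4286, q = 15458/7 ≈ 2208.2857.
Δp = 1986.4286 − 1522 = +464.43.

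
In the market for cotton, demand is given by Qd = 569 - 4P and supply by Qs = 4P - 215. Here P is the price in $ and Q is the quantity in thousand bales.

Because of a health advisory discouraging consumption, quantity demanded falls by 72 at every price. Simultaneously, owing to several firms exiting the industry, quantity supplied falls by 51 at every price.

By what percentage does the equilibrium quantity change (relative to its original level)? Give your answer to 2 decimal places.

Initially, 569 - 4P = 4P - 215, so 784 = 8P and P = 98, Q = 177.
The new curves are Qd = 497 - 4P (demand) and Qs = 4P - 266 (supply).
New equilibrium: 497 - 4P = 4P - 266 ⇒ 763 = 8P ⇒ P = 95.375, Q = 115.5.
%ΔQ = (115.5 − 177) / 177 × 100 = -34.75%.

-34.75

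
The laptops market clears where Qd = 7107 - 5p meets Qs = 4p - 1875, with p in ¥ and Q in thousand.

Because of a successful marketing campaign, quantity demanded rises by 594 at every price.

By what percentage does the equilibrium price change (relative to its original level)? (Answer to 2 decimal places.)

+6.61

Solve the original market: 7107 - 5p = 4p - 1875, hence p = 998 and Q = 2117.
The shock moves the curves to Qd = 7701 - 5p and Qs = 4p - 1875.
Setting them equal: 7701 - 5p = 4p - 1875 → 9576 = 9p, so p = 1064 and Q = 2381.
%Δp = (1064 − 998) / 998 × 100 = +6.61%.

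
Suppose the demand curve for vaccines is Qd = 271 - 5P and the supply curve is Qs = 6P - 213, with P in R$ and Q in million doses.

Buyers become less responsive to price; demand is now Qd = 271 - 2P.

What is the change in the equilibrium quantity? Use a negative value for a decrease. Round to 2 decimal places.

+99.00

Before the shock: 271 - 5P = 6P - 213 ⇒ 484 = 11P ⇒ P = 44, Q = 51.
After the shift, demand is Qd = 271 - 2P and supply is Qs = 6P - 213.
Equate the new curves: 271 - 2P = 6P - 213, giving 484 = 8P, P = 60.5, Q = 150.
ΔQ = 150 − 51 = +99.00.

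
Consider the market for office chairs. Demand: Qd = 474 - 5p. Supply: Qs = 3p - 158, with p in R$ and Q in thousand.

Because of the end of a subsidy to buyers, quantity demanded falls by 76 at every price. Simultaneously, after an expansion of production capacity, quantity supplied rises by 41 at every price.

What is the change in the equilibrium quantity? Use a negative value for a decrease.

-2.875

Solve the original market: 474 - 5p = 3p - 158, hence p = 79 and Q = 79.
The new curves are Qd = 398 - 5p (demand) and Qs = 3p - 117 (supply).
New equilibrium: 398 - 5p = 3p - 117 ⇒ 515 = 8p ⇒ p = 64.375, Q = 76.125.
ΔQ = 76.125 − 79 = -2.875.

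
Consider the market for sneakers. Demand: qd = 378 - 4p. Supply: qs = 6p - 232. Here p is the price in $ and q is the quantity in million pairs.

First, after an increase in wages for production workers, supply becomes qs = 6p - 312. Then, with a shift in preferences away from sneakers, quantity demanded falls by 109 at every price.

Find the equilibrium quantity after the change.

36.6

Original equilibrium: 378 - 4p = 6p - 232 gives 610 = 10p, so p = 61 and q = 134.
The shock moves the curves to qd = 269 - 4p and qs = 6p - 312.
Setting them equal: 269 - 4p = 6p - 312 → 581 = 10p, so p = 58.1 and q = 36.6.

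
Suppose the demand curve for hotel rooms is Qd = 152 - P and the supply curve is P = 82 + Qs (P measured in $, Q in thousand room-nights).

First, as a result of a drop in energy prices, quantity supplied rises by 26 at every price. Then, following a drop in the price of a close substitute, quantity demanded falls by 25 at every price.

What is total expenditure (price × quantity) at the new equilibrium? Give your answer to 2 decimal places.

3248.25

Before the shock: 152 - P = P - 82 ⇒ 234 = 2P ⇒ P = 117, Q = 35.
The new curves are Qd = 127 - P (demand) and Qs = P - 56 (supply).
Equate the new curves: 127 - P = P - 56, giving 183 = 2P, P = 91.5, Q = 35.5.
New expenditure = 91.5 × 35.5 = 3248.25.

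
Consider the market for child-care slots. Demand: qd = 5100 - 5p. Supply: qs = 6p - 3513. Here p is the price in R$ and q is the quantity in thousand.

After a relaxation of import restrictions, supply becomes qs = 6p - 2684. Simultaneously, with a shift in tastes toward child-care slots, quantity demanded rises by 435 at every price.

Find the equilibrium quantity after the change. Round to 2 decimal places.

1799.09

Solve the original market: 5100 - 5p = 6p - 3513, hence p = 783 and q = 1185.
After the shift, demand is qd = 5535 - 5p and supply is qs = 6p - 2684.
New equilibrium: 5535 - 5p = 6p - 2684 ⇒ 8219 = 11p ⇒ p = 8219/11 ≈ 747.1818, q = 19790/11 ≈ 1799.0909.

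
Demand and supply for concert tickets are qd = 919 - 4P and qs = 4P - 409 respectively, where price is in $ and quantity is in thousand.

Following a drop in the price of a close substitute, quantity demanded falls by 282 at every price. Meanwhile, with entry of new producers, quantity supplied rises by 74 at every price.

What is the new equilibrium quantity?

Solve the original market: 919 - 4P = 4P - 409, hence P = 166 and q = 255.
The shock moves the curves to qd = 637 - 4P and qs = 4P - 335.
New equilibrium: 637 - 4P = 4P - 335 ⇒ 972 = 8P ⇒ P = 121.5, q = 151.

151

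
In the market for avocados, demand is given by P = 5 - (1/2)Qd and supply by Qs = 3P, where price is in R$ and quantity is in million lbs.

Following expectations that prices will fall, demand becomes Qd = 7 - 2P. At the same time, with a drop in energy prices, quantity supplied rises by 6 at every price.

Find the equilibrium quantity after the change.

Original equilibrium: 10 - 2P = 3P gives 10 = 5P, so P = 2 and Q = 6.
The new curves are Qd = 7 - 2P (demand) and Qs = 3P + 6 (supply).
Setting them equal: 7 - 2P = 3P + 6 → 1 = 5P, so P = 0.2 and Q = 6.6.

6.6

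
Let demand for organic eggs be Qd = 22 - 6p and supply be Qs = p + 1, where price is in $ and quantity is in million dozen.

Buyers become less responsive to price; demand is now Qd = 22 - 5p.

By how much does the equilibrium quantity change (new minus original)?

+0.5

Original equilibrium: 22 - 6p = p + 1 gives 21 = 7p, so p = 3 and Q = 4.
The new curves are Qd = 22 - 5p (demand) and Qs = p + 1 (supply).
Setting them equal: 22 - 5p = p + 1 → 21 = 6p, so p = 3.5 and Q = 4.5.
ΔQ = 4.5 − 4 = +0.5.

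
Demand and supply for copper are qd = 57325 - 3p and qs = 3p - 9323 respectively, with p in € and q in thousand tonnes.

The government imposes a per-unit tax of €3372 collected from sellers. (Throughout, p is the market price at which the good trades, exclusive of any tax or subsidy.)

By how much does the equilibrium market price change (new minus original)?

Before the shock: 57325 - 3p = 3p - 9323 ⇒ 66648 = 6p ⇒ p = 11108, q = 24001.
Since sellers keep the price net of the tax, the effective supply curve becomes qs = 3p - 19439.
Equate the new curves: 57325 - 3p = 3p - 19439, giving 76764 = 6p, p = 12794, q = 18943.
Δp = 12794 − 11108 = +1686.

+1686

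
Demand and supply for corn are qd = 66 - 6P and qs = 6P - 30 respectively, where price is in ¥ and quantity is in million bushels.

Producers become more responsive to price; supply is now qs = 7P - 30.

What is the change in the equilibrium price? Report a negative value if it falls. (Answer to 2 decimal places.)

-0.62

Initially, 66 - 6P = 6P - 30, so 96 = 12P and P = 8, q = 18.
With the change applied: demand qd = 66 - 6P, supply qs = 7P - 30.
Clearing the new market: 66 - 6P = 7P - 30, so P = 96/13 ≈ 7.3846 and q = 282/13 ≈ 21.6923.
ΔP = 7.3846 − 8 = -0.62.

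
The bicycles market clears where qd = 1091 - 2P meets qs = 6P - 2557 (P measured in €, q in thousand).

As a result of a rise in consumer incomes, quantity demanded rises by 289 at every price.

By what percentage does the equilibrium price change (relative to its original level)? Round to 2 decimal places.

+7.92

Solve the original market: 1091 - 2P = 6P - 2557, hence P = 456 and q = 179.
With the change applied: demand qd = 1380 - 2P, supply qs = 6P - 2557.
Equate the new curves: 1380 - 2P = 6P - 2557, giving 3937 = 8P, P = 492.125, q = 395.75.
%ΔP = (492.125 − 456) / 456 × 100 = +7.92%.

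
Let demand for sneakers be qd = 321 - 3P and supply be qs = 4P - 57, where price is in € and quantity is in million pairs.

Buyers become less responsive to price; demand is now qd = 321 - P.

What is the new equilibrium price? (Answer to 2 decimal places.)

Before the shock: 321 - 3P = 4P - 57 ⇒ 378 = 7P ⇒ P = 54, q = 159.
After the shift, demand is qd = 321 - P and supply is qs = 4P - 57.
Clearing the new market: 321 - P = 4P - 57, so P = 75.6 and q = 245.4.

75.60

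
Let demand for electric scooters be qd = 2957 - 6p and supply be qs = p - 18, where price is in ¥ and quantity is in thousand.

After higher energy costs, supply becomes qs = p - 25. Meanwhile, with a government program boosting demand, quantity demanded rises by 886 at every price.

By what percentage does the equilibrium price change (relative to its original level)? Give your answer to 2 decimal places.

Initially, 2957 - 6p = p - 18, so 2975 = 7p and p = 425, q = 407.
With the change applied: demand qd = 3843 - 6p, supply qs = p - 25.
New equilibrium: 3843 - 6p = p - 25 ⇒ 3868 = 7p ⇒ p = 3868/7 ≈ 552.5714, q = 3693/7 ≈ 527.5714.
%Δp = (552.5714 − 425) / 425 × 100 = +30.02%.

+30.02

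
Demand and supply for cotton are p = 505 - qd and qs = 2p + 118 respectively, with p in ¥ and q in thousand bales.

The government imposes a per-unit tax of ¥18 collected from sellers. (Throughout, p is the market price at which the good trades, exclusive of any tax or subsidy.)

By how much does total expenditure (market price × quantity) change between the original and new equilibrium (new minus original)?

Before the shock: 505 - p = 2p + 118 ⇒ 387 = 3p ⇒ p = 129, q = 376.
Since sellers keep the price net of the tax, the effective supply curve becomes qs = 2p + 82.
Equate the new curves: 505 - p = 2p + 82, giving 423 = 3p, p = 141, q = 364.
Expenditure moves from 129×376 = 48504 to 141×364 = 51324; change = +2820.

+2820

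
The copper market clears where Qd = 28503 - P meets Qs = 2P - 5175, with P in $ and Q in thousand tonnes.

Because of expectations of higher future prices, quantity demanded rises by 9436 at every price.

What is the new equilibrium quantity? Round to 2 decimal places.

23567.67

Before the shock: 28503 - P = 2P - 5175 ⇒ 33678 = 3P ⇒ P = 11226, Q = 17277.
The new curves are Qd = 37939 - P (demand) and Qs = 2P - 5175 (supply).
Clearing the new market: 37939 - P = 2P - 5175, so P = 43114/3 ≈ 14371.3333 and Q = 70703/3 ≈ 23567.6667.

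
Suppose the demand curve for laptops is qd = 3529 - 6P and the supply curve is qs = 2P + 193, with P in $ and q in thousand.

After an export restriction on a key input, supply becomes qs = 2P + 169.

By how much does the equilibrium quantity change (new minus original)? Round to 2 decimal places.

-18.00

Before the shock: 3529 - 6P = 2P + 193 ⇒ 3336 = 8P ⇒ P = 417, q = 1027.
The shock moves the curves to qd = 3529 - 6P and qs = 2P + 169.
Equate the new curves: 3529 - 6P = 2P + 169, giving 3360 = 8P, P = 420, q = 1009.
Δq = 1009 − 1027 = -18.00.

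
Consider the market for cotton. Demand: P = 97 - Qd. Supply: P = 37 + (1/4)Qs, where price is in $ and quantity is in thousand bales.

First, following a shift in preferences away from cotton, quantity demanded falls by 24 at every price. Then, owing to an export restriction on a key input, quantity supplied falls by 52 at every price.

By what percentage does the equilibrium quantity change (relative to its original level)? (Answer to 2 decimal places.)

-61.67

Before the shock: 97 - P = 4P - 148 ⇒ 245 = 5P ⇒ P = 49, Q = 48.
The new curves are Qd = 73 - P (demand) and Qs = 4P - 200 (supply).
New equilibrium: 73 - P = 4P - 200 ⇒ 273 = 5P ⇒ P = 54.6, Q = 18.4.
%ΔQ = (18.4 − 48) / 48 × 100 = -61.67%.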